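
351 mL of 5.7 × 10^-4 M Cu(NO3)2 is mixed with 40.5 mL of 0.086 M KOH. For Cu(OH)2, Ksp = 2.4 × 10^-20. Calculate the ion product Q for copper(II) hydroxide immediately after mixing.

Total volume = 351 + 40.5 = 391.5 mL.
[Cu^2+] = 5.7 × 10^-4 × (351/391.5) = 5.11 x 10^-4 M
[OH^-] = 8.6 × 10^-2 × (40.5/391.5) = 8.90 x 10^-3 M
Cu(OH)2(s) ⇌ Cu^2+(aq) + 2 OH^-(aq), so Q = [Cu^2+][OH^-]^2
Q = (5.11 × 10^-4)(8.90 × 10^-3)^2 = 4.0 x 10^-8
Q > Ksp, so Cu(OH)2 will precipitate.

4.0 x 10^-8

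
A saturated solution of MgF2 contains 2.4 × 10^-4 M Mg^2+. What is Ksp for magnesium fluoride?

Ksp ≈ 5.5 x 10^-11

MgF2(s) <=> Mg^2+(aq) + 2 F^-(aq)
Stoichiometry gives [F^-] = (2/1)[Mg^2+] = 4.80 × 10^-4 M.
Ksp = [Mg^2+][F^-]^2
Ksp = 2.4 x 10^-4 × (4.80 × 10^-4)^2 = 5.5 × 10^-11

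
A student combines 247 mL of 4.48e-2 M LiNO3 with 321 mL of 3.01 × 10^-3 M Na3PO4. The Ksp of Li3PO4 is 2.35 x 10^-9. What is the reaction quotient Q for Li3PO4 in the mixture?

Q = 1.26 × 10^-8

Total volume = 247 + 321 = 568 mL.
[Li^+] = 4.48 x 10^-2 × (247/568) = 1.948 × 10^-2 M
[PO4^3-] = 3.01 × 10^-3 × (321/568) = 1.701 × 10^-3 M
Li3PO4(s) <=> 3 Li^+(aq) + PO4^3-(aq), so Q = [Li^+]^3[PO4^3-]
Q = (1.948 x 10^-2)^3(1.701 x 10^-3) = 1.26 × 10^-8
Q > Ksp, so Li3PO4 will precipitate.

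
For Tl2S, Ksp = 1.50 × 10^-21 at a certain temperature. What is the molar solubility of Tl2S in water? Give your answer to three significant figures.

Tl2S(s) ⇌ 2 Tl^+(aq) + S^2-(aq)
Ksp = [Tl^+]^2[S^2-]
If s mol/L of Tl2S dissolves, [Tl^+] = 2s and [S^2-] = s.
Substituting: Ksp = (2s)^2s = 4s^3
s^3 = 1.50 × 10^-21 / 4, so s = 7.21 × 10^-8 M

s ≈ 7.21 × 10^-8 M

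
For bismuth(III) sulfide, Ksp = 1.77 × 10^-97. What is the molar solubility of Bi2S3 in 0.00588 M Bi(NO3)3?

5.74 x 10^-32 M

Bi2S3(s) ⇌ 2 Bi^3+ + 3 S^2-
Ksp = [Bi^3+]^2[S^2-]^3
Let s be the molar solubility in this solution. [Bi^3+] = 0.00588 + 2s ≈ 0.00588, [S^2-] = 3s (Ksp is small, so little additional dissolves).
Ksp ≈ (0.00588)^2 × (3s)^3
s = 5.74 × 10^-32 M
Check: 2s = 1.1 x 10^-31 ≪ 0.00588, so the approximation is valid.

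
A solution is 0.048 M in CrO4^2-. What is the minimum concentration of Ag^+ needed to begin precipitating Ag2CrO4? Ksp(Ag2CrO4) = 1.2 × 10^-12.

5.0e-6 M

Ag2CrO4(s) ⇌ 2 Ag^+ + CrO4^2-
Ksp = [Ag^+]^2[CrO4^2-]
Precipitation begins when Q = Ksp. With [CrO4^2-] = 0.048 M:
1.2 × 10^-12 = (0.048) × [Ag^+]^2
[Ag^+] = (1.2 × 10^-12 / 4.8 × 10^-2)^(1/2) = 5.0 × 10^-6 M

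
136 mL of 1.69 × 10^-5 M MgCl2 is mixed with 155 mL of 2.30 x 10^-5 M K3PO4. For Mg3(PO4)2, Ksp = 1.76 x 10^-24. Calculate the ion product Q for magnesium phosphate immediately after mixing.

Q = 7.39e-26

Total volume = 136 + 155 = 291 mL.
[Mg^2+] = 1.69 × 10^-5 × (136/291) = 7.898 × 10^-6 M
[PO4^3-] = 2.30 × 10^-5 × (155/291) = 1.225 × 10^-5 M
Mg3(PO4)2(s) ⇌ 3 Mg^2+(aq) + 2 PO4^3-(aq), so Q = [Mg^2+]^3[PO4^3-]^2
Q = (7.898 × 10^-6)^3(1.225 × 10^-5)^2 = 7.39 × 10^-26
Q < Ksp, so no precipitate of Mg3(PO4)2 forms.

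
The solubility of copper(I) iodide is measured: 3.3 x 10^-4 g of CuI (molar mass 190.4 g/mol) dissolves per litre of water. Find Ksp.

Ksp ≈ 3.0e-12

Molar solubility s = (3.3 × 10^-4 g/L) / (190.4 g/mol) = 1.73 × 10^-6 M.
CuI(s) ⇌ Cu^+ + I^-
For each mole of CuI that dissolves: [Cu^+] = s, [I^-] = s.
Ksp = [Cu^+][I^-]
Ksp = s × s = s^2
With s = 1.73 x 10^-6: Ksp = 3.0 × 10^-12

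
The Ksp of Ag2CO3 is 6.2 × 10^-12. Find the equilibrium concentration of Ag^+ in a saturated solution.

2.3e-4 M

Ag2CO3(s) <=> 2 Ag^+(aq) + CO3^2-(aq)
Ksp = [Ag^+]^2[CO3^2-]
Let s = molar solubility. Then [Ag^+] = 2s and [CO3^2-] = s.
Substituting: Ksp = (2s)^2s = 4s^3
s^3 = 6.2 × 10^-12 / 4, so s = 1.16 x 10^-4 M
[Ag^+] = 2s = 2.3 × 10^-4 M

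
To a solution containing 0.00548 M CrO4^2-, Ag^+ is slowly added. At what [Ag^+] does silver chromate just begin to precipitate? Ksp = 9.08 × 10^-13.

1.29 × 10^-5 M

Ag2CrO4(s) <=> 2 Ag^+ + CrO4^2-
Ksp = [Ag^+]^2[CrO4^2-]
Precipitation begins when Q = Ksp. With [CrO4^2-] = 0.00548 M:
9.08 × 10^-13 = (0.00548) × [Ag^+]^2
[Ag^+] = (9.08 × 10^-13 / 5.48 x 10^-3)^(1/2) = 1.29 x 10^-5 M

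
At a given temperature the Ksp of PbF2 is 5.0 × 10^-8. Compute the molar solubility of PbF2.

PbF2(s) ⇌ Pb^2+ + 2 F^-
Ksp = [Pb^2+][F^-]^2
If s mol/L of PbF2 dissolves, [Pb^2+] = s and [F^-] = 2s.
So Ksp = s × (2s)^2 = 4s^3
Solving, s = (5.0 × 10^-8/4)^(1/3) = 2.3 × 10^-3 M

s ≈ 2.3 × 10^-3 M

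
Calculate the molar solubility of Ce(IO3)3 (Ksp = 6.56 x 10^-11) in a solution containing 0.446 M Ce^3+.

Ce(IO3)3(s) ⇌ Ce^3+(aq) + 3 IO3^-(aq)
Ksp = [Ce^3+][IO3^-]^3
Let s be the molar solubility in this solution. [Ce^3+] = 0.446 + s ≈ 0.446, [IO3^-] = 3s (common-ion effect: Ce^3+ is already 0.446 M).
Ksp ≈ 0.446 × (3s)^3
s = 1.76 × 10^-4 M
Check: s = 1.8 × 10^-4 ≪ 0.446, so the approximation is valid.

s = 1.76 x 10^-4 M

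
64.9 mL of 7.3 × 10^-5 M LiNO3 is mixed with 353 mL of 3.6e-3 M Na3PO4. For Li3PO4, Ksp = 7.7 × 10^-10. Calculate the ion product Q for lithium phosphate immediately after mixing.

4.4e-18

Total volume = 64.9 + 353 = 417.9 mL.
[Li^+] = 7.3 × 10^-5 × (64.9/417.9) = 1.13 × 10^-5 M
[PO4^3-] = 3.6 × 10^-3 × (353/417.9) = 3.04 x 10^-3 M
Li3PO4(s) ⇌ 3 Li^+ + PO4^3-, so Q = [Li^+]^3[PO4^3-]
Q = (1.13 × 10^-5)^3(3.04 x 10^-3) = 4.4 x 10^-18
Q < Ksp, so no precipitate of Li3PO4 forms.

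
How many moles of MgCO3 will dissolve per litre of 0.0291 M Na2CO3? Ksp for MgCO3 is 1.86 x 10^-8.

MgCO3(s) ⇌ Mg^2+ + CO3^2-
Ksp = [Mg^2+][CO3^2-]
Let s = moles of MgCO3 that dissolve per litre. [Mg^2+] = s, [CO3^2-] = 0.0291 + s ≈ 0.0291 (since CO3^2- from Na2CO3 dominates).
Ksp ≈ s × 0.0291
s = 6.39 × 10^-7 M
Check: s = 6.4 × 10^-7 ≪ 0.0291, so the approximation is valid.

6.39 x 10^-7 M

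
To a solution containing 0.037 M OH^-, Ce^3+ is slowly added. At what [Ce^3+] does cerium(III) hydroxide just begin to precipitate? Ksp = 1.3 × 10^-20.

Ce(OH)3(s) <=> Ce^3+ + 3 OH^-
Ksp = [Ce^3+][OH^-]^3
Precipitation begins when Q = Ksp. With [OH^-] = 0.037 M:
1.3 × 10^-20 = (0.037)^3 × [Ce^3+]
[Ce^3+] = (1.3 × 10^-20 / 5.07 x 10^-5) = 2.6 × 10^-16 M

[Ce^3+] = 2.6 x 10^-16 M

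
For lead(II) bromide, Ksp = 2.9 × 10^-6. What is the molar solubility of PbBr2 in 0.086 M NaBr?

PbBr2(s) <=> Pb^2+ + 2 Br^-
Ksp = [Pb^2+][Br^-]^2
Let s be the molar solubility in this solution. [Pb^2+] = s, [Br^-] = 0.086 + 2s ≈ 0.086 (since Br^- from NaBr dominates).
Ksp ≈ s × (0.086)^2
s = 3.9 × 10^-4 M
Check: 2s = 7.8 × 10^-4 ≪ 0.086, so the approximation is valid.

s ≈ 3.9 × 10^-4 M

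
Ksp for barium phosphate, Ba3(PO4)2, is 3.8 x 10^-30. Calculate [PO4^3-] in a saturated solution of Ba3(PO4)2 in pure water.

Ba3(PO4)2(s) ⇌ 3 Ba^2+ + 2 PO4^3-
Ksp = [Ba^2+]^3[PO4^3-]^2
If s mol/L of Ba3(PO4)2 dissolves, [Ba^2+] = 3s and [PO4^3-] = 2s.
So Ksp = (3s)^3 × (2s)^2 = 108s^5
Solving, s = (3.8 x 10^-30/108)^(1/5) = 5.12 x 10^-7 M
[PO4^3-] = 2s = 1.0 × 10^-6 M

[PO4^3-] = 1.0 x 10^-6 M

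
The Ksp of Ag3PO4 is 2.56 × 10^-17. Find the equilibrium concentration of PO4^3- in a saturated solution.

Ag3PO4(s) ⇌ 3 Ag^+(aq) + PO4^3-(aq)
Ksp = [Ag^+]^3[PO4^3-]
With molar solubility s: [Ag^+] = 3s, [PO4^3-] = s.
So Ksp = (3s)^3 × s = 27s^4
Solving, s = (2.56 × 10^-17/27)^(1/4) = 3.120 × 10^-5 M
[PO4^3-] = s = 3.12 x 10^-5 M

3.12 x 10^-5 M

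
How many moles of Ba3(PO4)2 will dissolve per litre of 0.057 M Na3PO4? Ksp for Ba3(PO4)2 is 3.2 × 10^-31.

s ≈ 1.5 × 10^-10 M

Ba3(PO4)2(s) <=> 3 Ba^2+ + 2 PO4^3-
Ksp = [Ba^2+]^3[PO4^3-]^2
If s mol/L dissolves here, [Ba^2+] = 3s, [PO4^3-] = 0.057 + 2s ≈ 0.057 (Ksp is small, so little additional dissolves).
Ksp ≈ (3s)^3 × (0.057)^2
s = 1.5 × 10^-10 M
Check: 2s = 3.1 × 10^-10 ≪ 0.057, so the approximation is valid.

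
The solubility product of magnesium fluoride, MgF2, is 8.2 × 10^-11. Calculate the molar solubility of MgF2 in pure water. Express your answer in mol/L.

s ≈ 2.7 × 10^-4 M

MgF2(s) <=> Mg^2+(aq) + 2 F^-(aq)
Ksp = [Mg^2+][F^-]^2
Let s = molar solubility. Then [Mg^2+] = s and [F^-] = 2s.
Ksp = s(2s)^2 = 4s^3
Solving, s = (8.2 × 10^-11/4)^(1/3) = 2.7 × 10^-4 M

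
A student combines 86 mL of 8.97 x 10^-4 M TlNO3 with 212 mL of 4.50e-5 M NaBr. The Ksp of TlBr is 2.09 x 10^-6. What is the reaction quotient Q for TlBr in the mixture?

8.29 x 10^-9

Total volume = 86 + 212 = 298 mL.
[Tl^+] = 8.97 × 10^-4 × (86/298) = 2.589 × 10^-4 M
[Br^-] = 4.50 × 10^-5 × (212/298) = 3.201 x 10^-5 M
TlBr(s) <=> Tl^+(aq) + Br^-(aq), so Q = [Tl^+][Br^-]
Q = (2.589 × 10^-4)(3.201 x 10^-5) = 8.29 × 10^-9
Q < Ksp, so no precipitate of TlBr forms.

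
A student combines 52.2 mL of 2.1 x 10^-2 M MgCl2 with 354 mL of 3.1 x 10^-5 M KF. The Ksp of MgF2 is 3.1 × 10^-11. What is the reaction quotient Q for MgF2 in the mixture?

Total volume = 52.2 + 354 = 406.2 mL.
[Mg^2+] = 2.1 × 10^-2 × (52.2/406.2) = 2.70 × 10^-3 M
[F^-] = 3.1 × 10^-5 × (354/406.2) = 2.70 × 10^-5 M
MgF2(s) <=> Mg^2+(aq) + 2 F^-(aq), so Q = [Mg^2+][F^-]^2
Q = (2.70 × 10^-3)(2.70 × 10^-5)^2 = 2.0 x 10^-12
Q < Ksp, so no precipitate of MgF2 forms.

Q ≈ 2.0e-12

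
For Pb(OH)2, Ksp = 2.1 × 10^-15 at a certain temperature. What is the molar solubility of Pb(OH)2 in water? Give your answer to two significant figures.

Pb(OH)2(s) <=> Pb^2+ + 2 OH^-
Ksp = [Pb^2+][OH^-]^2
Let s = molar solubility. Then [Pb^2+] = s and [OH^-] = 2s.
So Ksp = s × (2s)^2 = 4s^3
s^3 = 2.1 × 10^-15 / 4, so s = 8.1 × 10^-6 M

s = 8.1e-6 M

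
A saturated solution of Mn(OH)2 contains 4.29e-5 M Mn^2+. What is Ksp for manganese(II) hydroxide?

3.16 × 10^-13

Mn(OH)2(s) <=> Mn^2+(aq) + 2 OH^-(aq)
Stoichiometry gives [OH^-] = (2/1)[Mn^2+] = 8.580 × 10^-5 M.
Ksp = [Mn^2+][OH^-]^2
Ksp = 4.29 × 10^-5 × (8.580 × 10^-5)^2 = 3.16 × 10^-13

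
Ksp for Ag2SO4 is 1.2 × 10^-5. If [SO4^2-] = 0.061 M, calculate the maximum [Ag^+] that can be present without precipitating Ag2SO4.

1.4 × 10^-2 M

Ag2SO4(s) ⇌ 2 Ag^+ + SO4^2-
Ksp = [Ag^+]^2[SO4^2-]
Precipitation begins when Q = Ksp. With [SO4^2-] = 0.061 M:
1.2 × 10^-5 = (0.061) × [Ag^+]^2
[Ag^+] = (1.2 × 10^-5 / 6.1 x 10^-2)^(1/2) = 1.4 × 10^-2 M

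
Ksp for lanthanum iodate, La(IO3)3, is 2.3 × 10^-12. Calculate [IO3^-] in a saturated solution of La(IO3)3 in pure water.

La(IO3)3(s) <=> La^3+ + 3 IO3^-
Ksp = [La^3+][IO3^-]^3
For each mole of La(IO3)3 that dissolves: [La^3+] = s, [IO3^-] = 3s.
Substituting: Ksp = s(3s)^3 = 27s^4
Solving, s = (2.3 × 10^-12/27)^(1/4) = 5.40 × 10^-4 M
[IO3^-] = 3s = 1.6 × 10^-3 M

[IO3^-] = 1.6e-3 M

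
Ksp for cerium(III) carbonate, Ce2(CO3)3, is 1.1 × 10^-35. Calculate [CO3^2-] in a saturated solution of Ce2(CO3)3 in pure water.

Ce2(CO3)3(s) ⇌ 2 Ce^3+ + 3 CO3^2-
Ksp = [Ce^3+]^2[CO3^2-]^3
If s mol/L of Ce2(CO3)3 dissolves, [Ce^3+] = 2s and [CO3^2-] = 3s.
Substituting: Ksp = (2s)^2(3s)^3 = 108s^5
s = (1.1 × 10^-35 / 108)^(1/5) = 4.00 × 10^-8 M
[CO3^2-] = 3s = 1.2 × 10^-7 M

[CO3^2-] = 1.2 × 10^-7 M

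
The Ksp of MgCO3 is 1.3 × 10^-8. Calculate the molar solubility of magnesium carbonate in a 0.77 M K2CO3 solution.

s = 1.7 × 10^-8 M

MgCO3(s) ⇌ Mg^2+(aq) + CO3^2-(aq)
Ksp = [Mg^2+][CO3^2-]
If s mol/L dissolves here, [Mg^2+] = s, [CO3^2-] = 0.77 + s ≈ 0.77 (Ksp is small, so little additional dissolves).
Ksp ≈ s × 0.77
s = 1.7 × 10^-8 M
Check: s = 1.7 x 10^-8 ≪ 0.77, so the approximation is valid.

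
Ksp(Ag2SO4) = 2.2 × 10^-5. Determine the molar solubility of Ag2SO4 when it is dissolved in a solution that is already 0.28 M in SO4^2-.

4.4 x 10^-3 M

Ag2SO4(s) ⇌ 2 Ag^+ + SO4^2-
Ksp = [Ag^+]^2[SO4^2-]
Let s be the molar solubility in this solution. [Ag^+] = 2s, [SO4^2-] = 0.28 + s ≈ 0.28 (since the SO4^2- already present dominates).
Ksp ≈ (2s)^2 × 0.28
s = 4.4 x 10^-3 M
Check: s = 4.4 × 10^-3 ≪ 0.28, so the approximation is valid.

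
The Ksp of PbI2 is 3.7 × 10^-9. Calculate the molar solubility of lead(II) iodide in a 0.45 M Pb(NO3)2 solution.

4.5 x 10^-5 M

PbI2(s) ⇌ Pb^2+(aq) + 2 I^-(aq)
Ksp = [Pb^2+][I^-]^2
If s mol/L dissolves here, [Pb^2+] = 0.45 + s ≈ 0.45, [I^-] = 2s (Ksp is small, so little additional dissolves).
Ksp ≈ 0.45 × (2s)^2
s = 4.5 x 10^-5 M
Check: s = 4.5 × 10^-5 ≪ 0.45, so the approximation is valid.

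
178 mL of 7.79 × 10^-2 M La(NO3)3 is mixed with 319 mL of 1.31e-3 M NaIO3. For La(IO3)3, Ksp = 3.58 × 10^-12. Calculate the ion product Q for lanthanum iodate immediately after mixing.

Total volume = 178 + 319 = 497 mL.
[La^3+] = 7.79 × 10^-2 × (178/497) = 2.790 x 10^-2 M
[IO3^-] = 1.31 × 10^-3 × (319/497) = 8.408 × 10^-4 M
La(IO3)3(s) <=> La^3+(aq) + 3 IO3^-(aq), so Q = [La^3+][IO3^-]^3
Q = (2.790 × 10^-2)(8.408 x 10^-4)^3 = 1.66 × 10^-11
Q > Ksp, so La(IO3)3 will precipitate.

1.66e-11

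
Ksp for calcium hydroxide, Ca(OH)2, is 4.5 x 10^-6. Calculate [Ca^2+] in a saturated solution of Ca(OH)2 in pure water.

0.010 M

Ca(OH)2(s) <=> Ca^2+ + 2 OH^-
Ksp = [Ca^2+][OH^-]^2
With molar solubility s: [Ca^2+] = s, [OH^-] = 2s.
Substituting: Ksp = s(2s)^2 = 4s^3
Solving, s = (4.5 x 10^-6/4)^(1/3) = 1.04 × 10^-2 M
[Ca^2+] = s = 1.0 x 10^-2 M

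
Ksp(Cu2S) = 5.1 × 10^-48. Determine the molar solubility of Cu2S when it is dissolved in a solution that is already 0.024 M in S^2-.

Cu2S(s) ⇌ 2 Cu^+ + S^2-
Ksp = [Cu^+]^2[S^2-]
Let s = moles of Cu2S that dissolve per litre. [Cu^+] = 2s, [S^2-] = 0.024 + s ≈ 0.024 (Ksp is small, so little additional dissolves).
Ksp ≈ (2s)^2 × 0.024
s = 7.3 x 10^-24 M
Check: s = 7.3 × 10^-24 ≪ 0.024, so the approximation is valid.

s ≈ 7.3 x 10^-24 M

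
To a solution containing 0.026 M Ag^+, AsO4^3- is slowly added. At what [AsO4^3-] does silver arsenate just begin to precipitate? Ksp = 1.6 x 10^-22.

Ag3AsO4(s) ⇌ 3 Ag^+(aq) + AsO4^3-(aq)
Ksp = [Ag^+]^3[AsO4^3-]
Precipitation begins when Q = Ksp. With [Ag^+] = 0.026 M:
1.6 x 10^-22 = (0.026)^3 × [AsO4^3-]
[AsO4^3-] = (1.6 x 10^-22 / 1.76 x 10^-5) = 9.1 x 10^-18 M

9.1e-18 M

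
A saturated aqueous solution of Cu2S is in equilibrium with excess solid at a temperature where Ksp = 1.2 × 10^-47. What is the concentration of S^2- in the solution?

Cu2S(s) ⇌ 2 Cu^+ + S^2-
Ksp = [Cu^+]^2[S^2-]
If s mol/L of Cu2S dissolves, [Cu^+] = 2s and [S^2-] = s.
So Ksp = (2s)^2 × s = 4s^3
Solving, s = (1.2 × 10^-47/4)^(1/3) = 1.44 × 10^-16 M
[S^2-] = s = 1.4 × 10^-16 M

1.4e-16 M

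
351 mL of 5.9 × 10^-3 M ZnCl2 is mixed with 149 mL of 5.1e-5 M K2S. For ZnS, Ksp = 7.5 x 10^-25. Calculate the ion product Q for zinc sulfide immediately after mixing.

6.3 × 10^-8

Total volume = 351 + 149 = 500 mL.
[Zn^2+] = 5.9 × 10^-3 × (351/500) = 4.14 x 10^-3 M
[S^2-] = 5.1 × 10^-5 × (149/500) = 1.52 x 10^-5 M
ZnS(s) ⇌ Zn^2+(aq) + S^2-(aq), so Q = [Zn^2+][S^2-]
Q = (4.14 × 10^-3)(1.52 × 10^-5) = 6.3 × 10^-8
Q > Ksp, so ZnS will precipitate.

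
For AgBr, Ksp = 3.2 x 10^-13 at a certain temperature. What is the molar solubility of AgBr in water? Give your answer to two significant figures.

AgBr(s) <=> Ag^+(aq) + Br^-(aq)
Ksp = [Ag^+][Br^-]
If s mol/L of AgBr dissolves, [Ag^+] = s and [Br^-] = s.
Ksp = s × s = s^2
s = (3.2 x 10^-13)^(1/2) = 5.7 × 10^-7 M

5.7e-7 M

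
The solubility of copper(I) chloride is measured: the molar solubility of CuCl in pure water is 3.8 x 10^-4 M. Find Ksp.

1.4e-7

CuCl(s) ⇌ Cu^+ + Cl^-
With molar solubility s: [Cu^+] = s, [Cl^-] = s.
Ksp = [Cu^+][Cl^-]
Ksp = s × s = s^2
With s = 3.8 x 10^-4: Ksp = 1.4 x 10^-7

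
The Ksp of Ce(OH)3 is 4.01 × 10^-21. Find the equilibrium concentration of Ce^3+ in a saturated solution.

3.49 × 10^-6 M

Ce(OH)3(s) ⇌ Ce^3+ + 3 OH^-
Ksp = [Ce^3+][OH^-]^3
Let s = molar solubility. Then [Ce^3+] = s and [OH^-] = 3s.
Ksp = s(3s)^3 = 27s^4
Solving, s = (4.01 × 10^-21/27)^(1/4) = 3.491 x 10^-6 M
[Ce^3+] = s = 3.49 x 10^-6 M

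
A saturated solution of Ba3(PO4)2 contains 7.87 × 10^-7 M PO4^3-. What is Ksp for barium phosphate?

1.02 x 10^-30

Ba3(PO4)2(s) ⇌ 3 Ba^2+(aq) + 2 PO4^3-(aq)
Stoichiometry gives [Ba^2+] = (3/2)[PO4^3-] = 1.181 x 10^-6 M.
Ksp = [Ba^2+]^3[PO4^3-]^2
Ksp = (1.181 × 10^-6)^3 × (7.87 x 10^-7)^2 = 1.02 × 10^-30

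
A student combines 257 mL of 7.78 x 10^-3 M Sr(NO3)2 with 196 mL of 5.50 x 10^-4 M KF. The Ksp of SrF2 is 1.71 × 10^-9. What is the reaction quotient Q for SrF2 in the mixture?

Total volume = 257 + 196 = 453 mL.
[Sr^2+] = 7.78 x 10^-3 × (257/453) = 4.414 × 10^-3 M
[F^-] = 5.50 × 10^-4 × (196/453) = 2.380 × 10^-4 M
SrF2(s) <=> Sr^2+(aq) + 2 F^-(aq), so Q = [Sr^2+][F^-]^2
Q = (4.414 x 10^-3)(2.380 x 10^-4)^2 = 2.50 × 10^-10
Q < Ksp, so no precipitate of SrF2 forms.

Q = 2.50 x 10^-10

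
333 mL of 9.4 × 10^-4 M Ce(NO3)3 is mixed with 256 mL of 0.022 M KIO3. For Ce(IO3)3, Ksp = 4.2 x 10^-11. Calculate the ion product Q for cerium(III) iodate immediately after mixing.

Total volume = 333 + 256 = 589 mL.
[Ce^3+] = 9.4 x 10^-4 × (333/589) = 5.31 x 10^-4 M
[IO3^-] = 2.2 × 10^-2 × (256/589) = 9.56 × 10^-3 M
Ce(IO3)3(s) ⇌ Ce^3+ + 3 IO3^-, so Q = [Ce^3+][IO3^-]^3
Q = (5.31 x 10^-4)(9.56 × 10^-3)^3 = 4.6 x 10^-10
Q > Ksp, so Ce(IO3)3 will precipitate.

Q ≈ 4.6e-10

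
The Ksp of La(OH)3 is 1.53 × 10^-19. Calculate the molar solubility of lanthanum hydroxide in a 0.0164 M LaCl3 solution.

La(OH)3(s) ⇌ La^3+(aq) + 3 OH^-(aq)
Ksp = [La^3+][OH^-]^3
Let s be the molar solubility in this solution. [La^3+] = 0.0164 + s ≈ 0.0164, [OH^-] = 3s (since La^3+ from LaCl3 dominates).
Ksp ≈ 0.0164 × (3s)^3
s = 7.02 × 10^-7 M
Check: s = 7.0 x 10^-7 ≪ 0.0164, so the approximation is valid.

s = 7.02 × 10^-7 M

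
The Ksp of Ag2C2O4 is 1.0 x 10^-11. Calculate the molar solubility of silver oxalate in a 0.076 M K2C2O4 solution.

Ag2C2O4(s) <=> 2 Ag^+ + C2O4^2-
Ksp = [Ag^+]^2[C2O4^2-]
Let s be the molar solubility in this solution. [Ag^+] = 2s, [C2O4^2-] = 0.076 + s ≈ 0.076 (common-ion effect: C2O4^2- is already 0.076 M).
Ksp ≈ (2s)^2 × 0.076
s = 5.7 × 10^-6 M
Check: s = 5.7 × 10^-6 ≪ 0.076, so the approximation is valid.

5.7e-6 M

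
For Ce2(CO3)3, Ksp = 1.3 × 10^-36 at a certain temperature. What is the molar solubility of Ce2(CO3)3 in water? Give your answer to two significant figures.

s = 2.6 × 10^-8 M

Ce2(CO3)3(s) ⇌ 2 Ce^3+(aq) + 3 CO3^2-(aq)
Ksp = [Ce^3+]^2[CO3^2-]^3
If s mol/L of Ce2(CO3)3 dissolves, [Ce^3+] = 2s and [CO3^2-] = 3s.
So Ksp = (2s)^2 × (3s)^3 = 108s^5
s = (1.3 × 10^-36 / 108)^(1/5) = 2.6 × 10^-8 M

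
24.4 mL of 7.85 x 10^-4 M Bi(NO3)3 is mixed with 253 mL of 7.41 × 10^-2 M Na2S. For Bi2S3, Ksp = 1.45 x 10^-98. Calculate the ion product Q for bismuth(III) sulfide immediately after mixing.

Q = 1.47 × 10^-12

Total volume = 24.4 + 253 = 277.4 mL.
[Bi^3+] = 7.85 × 10^-4 × (24.4/277.4) = 6.905 x 10^-5 M
[S^2-] = 7.41 × 10^-2 × (253/277.4) = 6.758 × 10^-2 M
Bi2S3(s) ⇌ 2 Bi^3+ + 3 S^2-, so Q = [Bi^3+]^2[S^2-]^3
Q = (6.905 × 10^-5)^2(6.758 × 10^-2)^3 = 1.47 × 10^-12
Q > Ksp, so Bi2S3 will precipitate.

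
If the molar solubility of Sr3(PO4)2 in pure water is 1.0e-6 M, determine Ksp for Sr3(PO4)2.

Sr3(PO4)2(s) ⇌ 3 Sr^2+(aq) + 2 PO4^3-(aq)
Let s = molar solubility. Then [Sr^2+] = 3s and [PO4^3-] = 2s.
Ksp = [Sr^2+]^3[PO4^3-]^2
Ksp = (3s)^3(2s)^2 = 108s^5
With s = 1.0 x 10^-6: Ksp = 1.1 × 10^-28

Ksp = 1.1 × 10^-28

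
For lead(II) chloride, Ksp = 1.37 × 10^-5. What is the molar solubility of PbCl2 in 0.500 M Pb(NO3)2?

s ≈ 2.62 × 10^-3 M

PbCl2(s) <=> Pb^2+ + 2 Cl^-
Ksp = [Pb^2+][Cl^-]^2
Let s = moles of PbCl2 that dissolve per litre. [Pb^2+] = 0.500 + s ≈ 0.500, [Cl^-] = 2s (Ksp is small, so little additional dissolves).
Ksp ≈ 0.500 × (2s)^2
s = 2.62 × 10^-3 M
Check: s = 2.6 x 10^-3 ≪ 0.500, so the approximation is valid.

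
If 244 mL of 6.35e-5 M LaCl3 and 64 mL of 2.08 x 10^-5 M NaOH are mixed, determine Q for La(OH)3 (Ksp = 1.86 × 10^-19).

Q = 4.06e-21

Total volume = 244 + 64 = 308 mL.
[La^3+] = 6.35 × 10^-5 × (244/308) = 5.031 × 10^-5 M
[OH^-] = 2.08 × 10^-5 × (64/308) = 4.322 x 10^-6 M
La(OH)3(s) <=> La^3+ + 3 OH^-, so Q = [La^3+][OH^-]^3
Q = (5.031 × 10^-5)(4.322 x 10^-6)^3 = 4.06 × 10^-21
Q < Ksp, so no precipitate of La(OH)3 forms.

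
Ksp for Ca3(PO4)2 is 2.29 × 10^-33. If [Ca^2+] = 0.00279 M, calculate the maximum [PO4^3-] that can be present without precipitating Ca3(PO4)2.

Ca3(PO4)2(s) ⇌ 3 Ca^2+ + 2 PO4^3-
Ksp = [Ca^2+]^3[PO4^3-]^2
Precipitation begins when Q = Ksp. With [Ca^2+] = 0.00279 M:
2.29 × 10^-33 = (0.00279)^3 × [PO4^3-]^2
[PO4^3-] = (2.29 × 10^-33 / 2.172 x 10^-8)^(1/2) = 3.25 × 10^-13 M

[PO4^3-] ≈ 3.25 x 10^-13 M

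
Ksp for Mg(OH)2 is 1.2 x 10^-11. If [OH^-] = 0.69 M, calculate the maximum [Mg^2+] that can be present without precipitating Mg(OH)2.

[Mg^2+] = 2.5 × 10^-11 M

Mg(OH)2(s) ⇌ Mg^2+(aq) + 2 OH^-(aq)
Ksp = [Mg^2+][OH^-]^2
Precipitation begins when Q = Ksp. With [OH^-] = 0.69 M:
1.2 x 10^-11 = (0.69)^2 × [Mg^2+]
[Mg^2+] = (1.2 x 10^-11 / 4.76 x 10^-1) = 2.5 x 10^-11 M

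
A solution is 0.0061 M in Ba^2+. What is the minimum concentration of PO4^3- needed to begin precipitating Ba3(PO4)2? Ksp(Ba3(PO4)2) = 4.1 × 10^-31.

Ba3(PO4)2(s) ⇌ 3 Ba^2+ + 2 PO4^3-
Ksp = [Ba^2+]^3[PO4^3-]^2
Precipitation begins when Q = Ksp. With [Ba^2+] = 0.0061 M:
4.1 × 10^-31 = (0.0061)^3 × [PO4^3-]^2
[PO4^3-] = (4.1 × 10^-31 / 2.27 × 10^-7)^(1/2) = 1.3 x 10^-12 M

[PO4^3-] = 1.3 × 10^-12 M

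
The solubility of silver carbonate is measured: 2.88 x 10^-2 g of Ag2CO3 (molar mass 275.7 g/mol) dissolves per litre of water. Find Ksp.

Molar solubility s = (2.88 × 10^-2 g/L) / (275.7 g/mol) = 1.045 × 10^-4 M.
Ag2CO3(s) ⇌ 2 Ag^+ + CO3^2-
With molar solubility s: [Ag^+] = 2s, [CO3^2-] = s.
Ksp = [Ag^+]^2[CO3^2-]
Substituting: Ksp = (2s)^2s = 4s^3
Ksp = 4 × (1.045 × 10^-4)^3 = 4.56 x 10^-12

Ksp ≈ 4.56e-12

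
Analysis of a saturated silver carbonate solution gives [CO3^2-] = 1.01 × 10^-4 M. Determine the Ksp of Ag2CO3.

Ag2CO3(s) <=> 2 Ag^+(aq) + CO3^2-(aq)
Stoichiometry gives [Ag^+] = (2/1)[CO3^2-] = 2.020 × 10^-4 M.
Ksp = [Ag^+]^2[CO3^2-]
Ksp = (2.020 × 10^-4)^2 × 1.01 × 10^-4 = 4.12 × 10^-12

4.12e-12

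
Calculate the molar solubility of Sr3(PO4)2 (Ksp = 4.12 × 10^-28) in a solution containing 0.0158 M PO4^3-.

Sr3(PO4)2(s) <=> 3 Sr^2+(aq) + 2 PO4^3-(aq)
Ksp = [Sr^2+]^3[PO4^3-]^2
Let s = moles of Sr3(PO4)2 that dissolve per litre. [Sr^2+] = 3s, [PO4^3-] = 0.0158 + 2s ≈ 0.0158 (common-ion effect: PO4^3- is already 0.0158 M).
Ksp ≈ (3s)^3 × (0.0158)^2
s = 3.94 × 10^-9 M
Check: 2s = 7.9 × 10^-9 ≪ 0.0158, so the approximation is valid.

s = 3.94e-9 M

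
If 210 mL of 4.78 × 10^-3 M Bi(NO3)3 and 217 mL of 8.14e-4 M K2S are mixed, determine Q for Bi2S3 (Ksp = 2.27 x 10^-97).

3.91 × 10^-16

Total volume = 210 + 217 = 427 mL.
[Bi^3+] = 4.78 x 10^-3 × (210/427) = 2.351 × 10^-3 M
[S^2-] = 8.14 × 10^-4 × (217/427) = 4.137 × 10^-4 M
Bi2S3(s) <=> 2 Bi^3+(aq) + 3 S^2-(aq), so Q = [Bi^3+]^2[S^2-]^3
Q = (2.351 × 10^-3)^2(4.137 × 10^-4)^3 = 3.91 × 10^-16
Q > Ksp, so Bi2S3 will precipitate.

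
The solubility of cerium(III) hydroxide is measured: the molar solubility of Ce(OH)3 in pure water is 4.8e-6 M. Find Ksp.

Ce(OH)3(s) ⇌ Ce^3+ + 3 OH^-
If s mol/L of Ce(OH)3 dissolves, [Ce^3+] = s and [OH^-] = 3s.
Ksp = [Ce^3+][OH^-]^3
So Ksp = s × (3s)^3 = 27s^4
With s = 4.8 × 10^-6: Ksp = 1.4 x 10^-20

1.4 x 10^-20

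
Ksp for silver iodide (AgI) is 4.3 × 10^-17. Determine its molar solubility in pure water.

s = 6.6 × 10^-9 M

AgI(s) ⇌ Ag^+ + I^-
Ksp = [Ag^+][I^-]
Let s = molar solubility. Then [Ag^+] = s and [I^-] = s.
Ksp = s^2
s = √(4.3 × 10^-17) = 6.6 x 10^-9 M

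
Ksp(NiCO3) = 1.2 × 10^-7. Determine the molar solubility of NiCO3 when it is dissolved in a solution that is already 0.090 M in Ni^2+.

NiCO3(s) ⇌ Ni^2+(aq) + CO3^2-(aq)
Ksp = [Ni^2+][CO3^2-]
Let s be the molar solubility in this solution. [Ni^2+] = 0.090 + s ≈ 0.090, [CO3^2-] = s (Ksp is small, so little additional dissolves).
Ksp ≈ 0.090 × s
s = 1.3 x 10^-6 M
Check: s = 1.3 × 10^-6 ≪ 0.090, so the approximation is valid.

s = 1.3 × 10^-6 M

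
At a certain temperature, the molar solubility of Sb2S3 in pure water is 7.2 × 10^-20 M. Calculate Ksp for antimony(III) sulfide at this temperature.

Ksp ≈ 2.1 × 10^-94

Sb2S3(s) <=> 2 Sb^3+ + 3 S^2-
For each mole of Sb2S3 that dissolves: [Sb^3+] = 2s, [S^2-] = 3s.
Ksp = [Sb^3+]^2[S^2-]^3
Ksp = (2s)^2(3s)^3 = 108s^5
Ksp = 108 × (7.2 × 10^-20)^5 = 2.1 × 10^-94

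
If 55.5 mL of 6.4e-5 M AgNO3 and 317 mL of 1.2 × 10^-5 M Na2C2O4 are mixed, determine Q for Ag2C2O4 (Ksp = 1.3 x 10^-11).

9.3e-16

Total volume = 55.5 + 317 = 372.5 mL.
[Ag^+] = 6.4 x 10^-5 × (55.5/372.5) = 9.54 × 10^-6 M
[C2O4^2-] = 1.2 x 10^-5 × (317/372.5) = 1.02 x 10^-5 M
Ag2C2O4(s) ⇌ 2 Ag^+ + C2O4^2-, so Q = [Ag^+]^2[C2O4^2-]
Q = (9.54 × 10^-6)^2(1.02 × 10^-5) = 9.3 × 10^-16
Q < Ksp, so no precipitate of Ag2C2O4 forms.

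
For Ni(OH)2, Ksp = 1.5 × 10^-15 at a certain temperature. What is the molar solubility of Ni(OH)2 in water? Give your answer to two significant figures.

Ni(OH)2(s) ⇌ Ni^2+(aq) + 2 OH^-(aq)
Ksp = [Ni^2+][OH^-]^2
If s mol/L of Ni(OH)2 dissolves, [Ni^2+] = s and [OH^-] = 2s.
So Ksp = s × (2s)^2 = 4s^3
s = (1.5 × 10^-15 / 4)^(1/3) = 7.2 x 10^-6 M

7.2e-6 M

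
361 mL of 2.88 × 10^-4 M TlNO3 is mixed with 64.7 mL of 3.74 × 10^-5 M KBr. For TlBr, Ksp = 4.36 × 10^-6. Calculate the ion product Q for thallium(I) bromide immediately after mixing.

1.39 x 10^-9

Total volume = 361 + 64.7 = 425.7 mL.
[Tl^+] = 2.88 × 10^-4 × (361/425.7) = 2.442 x 10^-4 M
[Br^-] = 3.74 × 10^-5 × (64.7/425.7) = 5.684 x 10^-6 M
TlBr(s) <=> Tl^+(aq) + Br^-(aq), so Q = [Tl^+][Br^-]
Q = (2.442 × 10^-4)(5.684 × 10^-6) = 1.39 × 10^-9
Q < Ksp, so no precipitate of TlBr forms.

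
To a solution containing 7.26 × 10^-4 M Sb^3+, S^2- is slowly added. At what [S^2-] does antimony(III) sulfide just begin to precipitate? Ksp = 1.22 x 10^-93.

Sb2S3(s) ⇌ 2 Sb^3+(aq) + 3 S^2-(aq)
Ksp = [Sb^3+]^2[S^2-]^3
Precipitation begins when Q = Ksp. With [Sb^3+] = 7.26 × 10^-4 M:
1.22 x 10^-93 = (7.26 × 10^-4)^2 × [S^2-]^3
[S^2-] = (1.22 x 10^-93 / 5.271 x 10^-7)^(1/3) = 1.32 × 10^-29 M

1.32 x 10^-29 M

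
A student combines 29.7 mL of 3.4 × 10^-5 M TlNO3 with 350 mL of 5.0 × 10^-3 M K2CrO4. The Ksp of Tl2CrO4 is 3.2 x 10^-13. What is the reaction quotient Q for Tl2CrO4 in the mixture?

3.3e-14

Total volume = 29.7 + 350 = 379.7 mL.
[Tl^+] = 3.4 x 10^-5 × (29.7/379.7) = 2.66 x 10^-6 M
[CrO4^2-] = 5.0 × 10^-3 × (350/379.7) = 4.61 × 10^-3 M
Tl2CrO4(s) ⇌ 2 Tl^+(aq) + CrO4^2-(aq), so Q = [Tl^+]^2[CrO4^2-]
Q = (2.66 x 10^-6)^2(4.61 × 10^-3) = 3.3 x 10^-14
Q < Ksp, so no precipitate of Tl2CrO4 forms.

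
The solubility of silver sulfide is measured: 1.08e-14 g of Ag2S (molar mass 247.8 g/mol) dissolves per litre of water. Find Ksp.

Ksp = 3.31e-49

Molar solubility s = (1.08 × 10^-14 g/L) / (247.8 g/mol) = 4.358 × 10^-17 M.
Ag2S(s) <=> 2 Ag^+ + S^2-
With molar solubility s: [Ag^+] = 2s, [S^2-] = s.
Ksp = [Ag^+]^2[S^2-]
So Ksp = (2s)^2 × s = 4s^3
With s = 4.358 × 10^-17: Ksp = 3.31 × 10^-49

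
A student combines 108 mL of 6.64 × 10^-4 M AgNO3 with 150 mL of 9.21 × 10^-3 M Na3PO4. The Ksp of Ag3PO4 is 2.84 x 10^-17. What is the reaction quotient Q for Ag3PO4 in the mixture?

1.15e-13

Total volume = 108 + 150 = 258 mL.
[Ag^+] = 6.64 × 10^-4 × (108/258) = 2.780 × 10^-4 M
[PO4^3-] = 9.21 x 10^-3 × (150/258) = 5.355 × 10^-3 M
Ag3PO4(s) <=> 3 Ag^+(aq) + PO4^3-(aq), so Q = [Ag^+]^3[PO4^3-]
Q = (2.780 × 10^-4)^3(5.355 x 10^-3) = 1.15 × 10^-13
Q > Ksp, so Ag3PO4 will precipitate.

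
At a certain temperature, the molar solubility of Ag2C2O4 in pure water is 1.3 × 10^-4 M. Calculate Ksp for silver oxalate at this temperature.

Ag2C2O4(s) <=> 2 Ag^+ + C2O4^2-
With molar solubility s: [Ag^+] = 2s, [C2O4^2-] = s.
Ksp = [Ag^+]^2[C2O4^2-]
Ksp = (2s)^2s = 4s^3
With s = 1.3 × 10^-4: Ksp = 8.8 × 10^-12

Ksp ≈ 8.8 × 10^-12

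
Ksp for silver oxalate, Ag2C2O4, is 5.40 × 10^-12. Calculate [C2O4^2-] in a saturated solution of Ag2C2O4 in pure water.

Ag2C2O4(s) ⇌ 2 Ag^+(aq) + C2O4^2-(aq)
Ksp = [Ag^+]^2[C2O4^2-]
For each mole of Ag2C2O4 that dissolves: [Ag^+] = 2s, [C2O4^2-] = s.
So Ksp = (2s)^2 × s = 4s^3
s^3 = 5.40 × 10^-12 / 4, so s = 1.105 × 10^-4 M
[C2O4^2-] = s = 1.11 × 10^-4 M

1.11 × 10^-4 M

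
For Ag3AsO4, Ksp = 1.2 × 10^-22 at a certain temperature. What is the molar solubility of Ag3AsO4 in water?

1.5 × 10^-6 M

Ag3AsO4(s) ⇌ 3 Ag^+(aq) + AsO4^3-(aq)
Ksp = [Ag^+]^3[AsO4^3-]
If s mol/L of Ag3AsO4 dissolves, [Ag^+] = 3s and [AsO4^3-] = s.
So Ksp = (3s)^3 × s = 27s^4
s = (1.2 × 10^-22 / 27)^(1/4) = 1.5 x 10^-6 M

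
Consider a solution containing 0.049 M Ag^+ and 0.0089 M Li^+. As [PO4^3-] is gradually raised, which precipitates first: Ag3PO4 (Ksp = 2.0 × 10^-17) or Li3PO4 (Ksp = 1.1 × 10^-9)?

Each salt begins to precipitate when Q = Ksp, i.e. when [PO4^3-] reaches its threshold.
For Ag3PO4: 2.0 × 10^-17 = (0.049)^3 × [PO4^3-]  ⇒  [PO4^3-] = 1.7 × 10^-13 M.
For Li3PO4: 1.1 × 10^-9 = (0.0089)^3 × [PO4^3-]  ⇒  [PO4^3-] = 1.6 x 10^-3 M.
The salt with the lower threshold [PO4^3-] precipitates first: Ag3PO4.

Ag3PO4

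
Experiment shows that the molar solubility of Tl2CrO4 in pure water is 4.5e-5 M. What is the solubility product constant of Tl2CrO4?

Tl2CrO4(s) ⇌ 2 Tl^+(aq) + CrO4^2-(aq)
For each mole of Tl2CrO4 that dissolves: [Tl^+] = 2s, [CrO4^2-] = s.
Ksp = [Tl^+]^2[CrO4^2-]
So Ksp = (2s)^2 × s = 4s^3
Ksp = 4 × (4.5 × 10^-5)^3 = 3.6 x 10^-13

Ksp = 3.6e-13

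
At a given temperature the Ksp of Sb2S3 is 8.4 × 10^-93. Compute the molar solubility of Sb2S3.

Sb2S3(s) ⇌ 2 Sb^3+ + 3 S^2-
Ksp = [Sb^3+]^2[S^2-]^3
Let s = molar solubility. Then [Sb^3+] = 2s and [S^2-] = 3s.
Substituting: Ksp = (2s)^2(3s)^3 = 108s^5
Solving, s = (8.4 × 10^-93/108)^(1/5) = 1.5 × 10^-19 M

s = 1.5 x 10^-19 M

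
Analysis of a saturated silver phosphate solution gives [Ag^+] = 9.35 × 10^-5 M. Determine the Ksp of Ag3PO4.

Ksp = 2.55 × 10^-17

Ag3PO4(s) ⇌ 3 Ag^+ + PO4^3-
Stoichiometry gives [PO4^3-] = (1/3)[Ag^+] = 3.117 × 10^-5 M.
Ksp = [Ag^+]^3[PO4^3-]
Ksp = (9.35 × 10^-5)^3 × 3.117 × 10^-5 = 2.55 x 10^-17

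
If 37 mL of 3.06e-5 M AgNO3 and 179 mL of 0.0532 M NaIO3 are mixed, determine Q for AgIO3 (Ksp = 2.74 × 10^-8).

2.31 × 10^-7

Total volume = 37 + 179 = 216 mL.
[Ag^+] = 3.06 x 10^-5 × (37/216) = 5.242 x 10^-6 M
[IO3^-] = 5.32 x 10^-2 × (179/216) = 4.409 x 10^-2 M
AgIO3(s) <=> Ag^+ + IO3^-, so Q = [Ag^+][IO3^-]
Q = (5.242 × 10^-6)(4.409 × 10^-2) = 2.31 x 10^-7
Q > Ksp, so AgIO3 will precipitate.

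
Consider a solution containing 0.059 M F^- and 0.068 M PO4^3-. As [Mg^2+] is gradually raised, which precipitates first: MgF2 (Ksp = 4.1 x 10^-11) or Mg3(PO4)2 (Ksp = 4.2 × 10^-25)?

Each salt begins to precipitate when Q = Ksp, i.e. when [Mg^2+] reaches its threshold.
For MgF2: 4.1 x 10^-11 = (0.059)^2 × [Mg^2+]  ⇒  [Mg^2+] = 1.2 × 10^-8 M.
For Mg3(PO4)2: 4.2 × 10^-25 = (0.068)^2 × [Mg^2+]^3  ⇒  [Mg^2+] = 4.5 × 10^-8 M.
The salt with the lower threshold [Mg^2+] precipitates first: MgF2.

MgF2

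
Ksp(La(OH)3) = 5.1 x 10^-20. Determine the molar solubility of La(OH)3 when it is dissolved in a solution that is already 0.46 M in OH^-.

La(OH)3(s) ⇌ La^3+ + 3 OH^-
Ksp = [La^3+][OH^-]^3
Let s be the molar solubility in this solution. [La^3+] = s, [OH^-] = 0.46 + 3s ≈ 0.46 (since the OH^- already present dominates).
Ksp ≈ s × (0.46)^3
s = 5.2 x 10^-19 M
Check: 3s = 1.6 x 10^-18 ≪ 0.46, so the approximation is valid.

s ≈ 5.2 × 10^-19 M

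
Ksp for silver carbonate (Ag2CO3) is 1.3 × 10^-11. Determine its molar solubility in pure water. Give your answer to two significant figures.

s = 1.5e-4 M

Ag2CO3(s) ⇌ 2 Ag^+(aq) + CO3^2-(aq)
Ksp = [Ag^+]^2[CO3^2-]
If s mol/L of Ag2CO3 dissolves, [Ag^+] = 2s and [CO3^2-] = s.
Ksp = (2s)^2s = 4s^3
s = (1.3 × 10^-11 / 4)^(1/3) = 1.5 x 10^-4 M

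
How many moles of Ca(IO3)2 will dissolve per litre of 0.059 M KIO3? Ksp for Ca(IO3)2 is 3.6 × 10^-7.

s ≈ 1.0 × 10^-4 M

Ca(IO3)2(s) ⇌ Ca^2+ + 2 IO3^-
Ksp = [Ca^2+][IO3^-]^2
Let s = moles of Ca(IO3)2 that dissolve per litre. [Ca^2+] = s, [IO3^-] = 0.059 + 2s ≈ 0.059 (common-ion effect: IO3^- is already 0.059 M).
Ksp ≈ s × (0.059)^2
s = 1.0 × 10^-4 M
Check: 2s = 2.1 × 10^-4 ≪ 0.059, so the approximation is valid.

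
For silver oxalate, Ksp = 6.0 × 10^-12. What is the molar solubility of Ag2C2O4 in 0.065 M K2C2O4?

Ag2C2O4(s) <=> 2 Ag^+ + C2O4^2-
Ksp = [Ag^+]^2[C2O4^2-]
Let s = moles of Ag2C2O4 that dissolve per litre. [Ag^+] = 2s, [C2O4^2-] = 0.065 + s ≈ 0.065 (Ksp is small, so little additional dissolves).
Ksp ≈ (2s)^2 × 0.065
s = 4.8 x 10^-6 M
Check: s = 4.8 × 10^-6 ≪ 0.065, so the approximation is valid.

4.8 × 10^-6 M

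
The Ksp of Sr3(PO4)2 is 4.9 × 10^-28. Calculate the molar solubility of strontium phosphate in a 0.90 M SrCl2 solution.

Sr3(PO4)2(s) ⇌ 3 Sr^2+(aq) + 2 PO4^3-(aq)
Ksp = [Sr^2+]^3[PO4^3-]^2
Let s be the molar solubility in this solution. [Sr^2+] = 0.90 + 3s ≈ 0.90, [PO4^3-] = 2s (since Sr^2+ from SrCl2 dominates).
Ksp ≈ (0.90)^3 × (2s)^2
s = 1.3 × 10^-14 M
Check: 3s = 3.9 × 10^-14 ≪ 0.90, so the approximation is valid.

1.3e-14 M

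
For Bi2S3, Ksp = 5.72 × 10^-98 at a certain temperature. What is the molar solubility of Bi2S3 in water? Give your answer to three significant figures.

Bi2S3(s) <=> 2 Bi^3+ + 3 S^2-
Ksp = [Bi^3+]^2[S^2-]^3
Let s = molar solubility. Then [Bi^3+] = 2s and [S^2-] = 3s.
Substituting: Ksp = (2s)^2(3s)^3 = 108s^5
Solving, s = (5.72 × 10^-98/108)^(1/5) = 1.40 × 10^-20 M

1.40 × 10^-20 M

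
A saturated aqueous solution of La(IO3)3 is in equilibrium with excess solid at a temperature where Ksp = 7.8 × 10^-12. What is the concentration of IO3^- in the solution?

2.2 × 10^-3 M

La(IO3)3(s) ⇌ La^3+(aq) + 3 IO3^-(aq)
Ksp = [La^3+][IO3^-]^3
If s mol/L of La(IO3)3 dissolves, [La^3+] = s and [IO3^-] = 3s.
Substituting: Ksp = s(3s)^3 = 27s^4
Solving, s = (7.8 × 10^-12/27)^(1/4) = 7.33 × 10^-4 M
[IO3^-] = 3s = 2.2 × 10^-3 M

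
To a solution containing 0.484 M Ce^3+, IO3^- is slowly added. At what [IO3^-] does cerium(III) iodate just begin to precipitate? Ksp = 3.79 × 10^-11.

[IO3^-] = 4.28 x 10^-4 M

Ce(IO3)3(s) <=> Ce^3+(aq) + 3 IO3^-(aq)
Ksp = [Ce^3+][IO3^-]^3
Precipitation begins when Q = Ksp. With [Ce^3+] = 0.484 M:
3.79 × 10^-11 = (0.484) × [IO3^-]^3
[IO3^-] = (3.79 × 10^-11 / 4.84 × 10^-1)^(1/3) = 4.28 x 10^-4 M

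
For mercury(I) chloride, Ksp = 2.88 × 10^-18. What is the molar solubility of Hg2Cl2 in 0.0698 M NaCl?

5.91 × 10^-16 M

Hg2Cl2(s) ⇌ Hg2^2+(aq) + 2 Cl^-(aq)
Ksp = [Hg2^2+][Cl^-]^2
Let s = moles of Hg2Cl2 that dissolve per litre. [Hg2^2+] = s, [Cl^-] = 0.0698 + 2s ≈ 0.0698 (Ksp is small, so little additional dissolves).
Ksp ≈ s × (0.0698)^2
s = 5.91 × 10^-16 M
Check: 2s = 1.2 × 10^-15 ≪ 0.0698, so the approximation is valid.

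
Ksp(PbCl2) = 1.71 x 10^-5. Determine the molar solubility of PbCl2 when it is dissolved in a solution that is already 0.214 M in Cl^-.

s = 3.73e-4 M

PbCl2(s) ⇌ Pb^2+ + 2 Cl^-
Ksp = [Pb^2+][Cl^-]^2
If s mol/L dissolves here, [Pb^2+] = s, [Cl^-] = 0.214 + 2s ≈ 0.214 (since the Cl^- already present dominates).
Ksp ≈ s × (0.214)^2
s = 3.73 × 10^-4 M
Check: 2s = 7.5 x 10^-4 ≪ 0.214, so the approximation is valid.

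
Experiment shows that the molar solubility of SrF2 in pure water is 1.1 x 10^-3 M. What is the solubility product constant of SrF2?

Ksp ≈ 5.3 × 10^-9

SrF2(s) <=> Sr^2+(aq) + 2 F^-(aq)
With molar solubility s: [Sr^2+] = s, [F^-] = 2s.
Ksp = [Sr^2+][F^-]^2
So Ksp = s × (2s)^2 = 4s^3
Ksp = 4 × (1.1 x 10^-3)^3 = 5.3 × 10^-9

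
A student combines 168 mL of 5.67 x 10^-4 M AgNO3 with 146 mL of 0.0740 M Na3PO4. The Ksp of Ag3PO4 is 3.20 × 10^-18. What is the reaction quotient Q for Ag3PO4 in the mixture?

Total volume = 168 + 146 = 314 mL.
[Ag^+] = 5.67 × 10^-4 × (168/314) = 3.034 x 10^-4 M
[PO4^3-] = 7.40 × 10^-2 × (146/314) = 3.441 x 10^-2 M
Ag3PO4(s) ⇌ 3 Ag^+(aq) + PO4^3-(aq), so Q = [Ag^+]^3[PO4^3-]
Q = (3.034 × 10^-4)^3(3.441 × 10^-2) = 9.61 × 10^-13
Q > Ksp, so Ag3PO4 will precipitate.

Q = 9.61 × 10^-13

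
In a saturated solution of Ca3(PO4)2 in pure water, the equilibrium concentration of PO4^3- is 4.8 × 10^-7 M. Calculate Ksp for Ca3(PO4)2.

Ca3(PO4)2(s) ⇌ 3 Ca^2+ + 2 PO4^3-
Stoichiometry gives [Ca^2+] = (3/2)[PO4^3-] = 7.20 × 10^-7 M.
Ksp = [Ca^2+]^3[PO4^3-]^2
Ksp = (7.20 x 10^-7)^3 × (4.8 x 10^-7)^2 = 8.6 × 10^-32

Ksp ≈ 8.6 x 10^-32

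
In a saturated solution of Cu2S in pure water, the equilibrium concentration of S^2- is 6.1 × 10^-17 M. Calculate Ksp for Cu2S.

Ksp ≈ 9.1e-49

Cu2S(s) ⇌ 2 Cu^+(aq) + S^2-(aq)
Stoichiometry gives [Cu^+] = (2/1)[S^2-] = 1.22 × 10^-16 M.
Ksp = [Cu^+]^2[S^2-]
Ksp = (1.22 × 10^-16)^2 × 6.1 × 10^-17 = 9.1 × 10^-49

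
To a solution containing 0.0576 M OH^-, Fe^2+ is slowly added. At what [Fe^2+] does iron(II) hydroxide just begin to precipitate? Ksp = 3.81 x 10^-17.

Fe(OH)2(s) ⇌ Fe^2+ + 2 OH^-
Ksp = [Fe^2+][OH^-]^2
Precipitation begins when Q = Ksp. With [OH^-] = 0.0576 M:
3.81 x 10^-17 = (0.0576)^2 × [Fe^2+]
[Fe^2+] = (3.81 x 10^-17 / 3.318 × 10^-3) = 1.15 × 10^-14 M

1.15e-14 M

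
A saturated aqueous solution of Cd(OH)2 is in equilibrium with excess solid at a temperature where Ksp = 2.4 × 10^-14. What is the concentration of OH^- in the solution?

Cd(OH)2(s) ⇌ Cd^2+ + 2 OH^-
Ksp = [Cd^2+][OH^-]^2
With molar solubility s: [Cd^2+] = s, [OH^-] = 2s.
Substituting: Ksp = s(2s)^2 = 4s^3
s = (2.4 × 10^-14 / 4)^(1/3) = 1.82 x 10^-5 M
[OH^-] = 2s = 3.6 × 10^-5 M

[OH^-] ≈ 3.6 × 10^-5 M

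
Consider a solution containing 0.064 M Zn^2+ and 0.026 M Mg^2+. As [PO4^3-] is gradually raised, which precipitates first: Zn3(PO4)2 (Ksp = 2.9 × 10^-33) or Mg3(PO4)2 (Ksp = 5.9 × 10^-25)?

Zn3(PO4)2

Precipitation of each salt starts when its ion product equals its Ksp.
For Zn3(PO4)2: 2.9 × 10^-33 = (0.064)^3 × [PO4^3-]^2  ⇒  [PO4^3-] = 3.3 × 10^-15 M.
For Mg3(PO4)2: 5.9 × 10^-25 = (0.026)^3 × [PO4^3-]^2  ⇒  [PO4^3-] = 1.8 × 10^-10 M.
The salt with the lower threshold [PO4^3-] precipitates first: Zn3(PO4)2.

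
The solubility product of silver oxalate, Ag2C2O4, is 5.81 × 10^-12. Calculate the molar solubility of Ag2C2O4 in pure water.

1.13 x 10^-4 M

Ag2C2O4(s) ⇌ 2 Ag^+ + C2O4^2-
Ksp = [Ag^+]^2[C2O4^2-]
If s mol/L of Ag2C2O4 dissolves, [Ag^+] = 2s and [C2O4^2-] = s.
Ksp = (2s)^2s = 4s^3
s^3 = 5.81 × 10^-12 / 4, so s = 1.13 x 10^-4 M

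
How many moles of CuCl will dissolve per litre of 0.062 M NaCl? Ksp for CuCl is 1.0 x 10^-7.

CuCl(s) <=> Cu^+(aq) + Cl^-(aq)
Ksp = [Cu^+][Cl^-]
Let s be the molar solubility in this solution. [Cu^+] = s, [Cl^-] = 0.062 + s ≈ 0.062 (Ksp is small, so little additional dissolves).
Ksp ≈ s × 0.062
s = 1.6 x 10^-6 M
Check: s = 1.6 x 10^-6 ≪ 0.062, so the approximation is valid.

s ≈ 1.6 × 10^-6 M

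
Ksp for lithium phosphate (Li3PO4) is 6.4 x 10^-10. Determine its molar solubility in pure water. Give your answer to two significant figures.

Li3PO4(s) <=> 3 Li^+ + PO4^3-
Ksp = [Li^+]^3[PO4^3-]
With molar solubility s: [Li^+] = 3s, [PO4^3-] = s.
Ksp = (3s)^3s = 27s^4
s^4 = 6.4 x 10^-10 / 27, so s = 2.2 x 10^-3 M

2.2 × 10^-3 M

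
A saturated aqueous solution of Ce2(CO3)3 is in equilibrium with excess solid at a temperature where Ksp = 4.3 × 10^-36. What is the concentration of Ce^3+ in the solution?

Ce2(CO3)3(s) ⇌ 2 Ce^3+(aq) + 3 CO3^2-(aq)
Ksp = [Ce^3+]^2[CO3^2-]^3
If s mol/L of Ce2(CO3)3 dissolves, [Ce^3+] = 2s and [CO3^2-] = 3s.
Ksp = (2s)^2(3s)^3 = 108s^5
s^5 = 4.3 × 10^-36 / 108, so s = 3.31 x 10^-8 M
[Ce^3+] = 2s = 6.6 x 10^-8 M

[Ce^3+] ≈ 6.6e-8 M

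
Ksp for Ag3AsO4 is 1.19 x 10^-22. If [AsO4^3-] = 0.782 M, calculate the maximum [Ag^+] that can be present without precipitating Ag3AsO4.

Ag3AsO4(s) ⇌ 3 Ag^+ + AsO4^3-
Ksp = [Ag^+]^3[AsO4^3-]
Precipitation begins when Q = Ksp. With [AsO4^3-] = 0.782 M:
1.19 x 10^-22 = (0.782) × [Ag^+]^3
[Ag^+] = (1.19 x 10^-22 / 7.82 × 10^-1)^(1/3) = 5.34 x 10^-8 M

[Ag^+] ≈ 5.34 × 10^-8 M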